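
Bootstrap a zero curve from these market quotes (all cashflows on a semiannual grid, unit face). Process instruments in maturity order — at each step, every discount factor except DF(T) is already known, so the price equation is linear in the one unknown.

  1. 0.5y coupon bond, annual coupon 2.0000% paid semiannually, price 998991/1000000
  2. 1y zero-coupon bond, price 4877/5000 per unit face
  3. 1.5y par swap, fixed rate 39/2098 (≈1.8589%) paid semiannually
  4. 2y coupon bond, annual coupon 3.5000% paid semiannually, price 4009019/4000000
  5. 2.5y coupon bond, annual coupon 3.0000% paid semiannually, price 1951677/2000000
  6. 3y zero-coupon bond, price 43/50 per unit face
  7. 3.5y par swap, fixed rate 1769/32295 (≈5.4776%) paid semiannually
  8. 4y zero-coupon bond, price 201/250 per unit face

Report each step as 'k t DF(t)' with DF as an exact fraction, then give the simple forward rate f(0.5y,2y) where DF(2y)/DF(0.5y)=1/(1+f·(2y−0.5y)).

step 1 [0.5y] bond c/2=1/100: DF=(998991/1000000 − 1/100·(0))/(1+1/100) = 9891/10000 ≈ 0.989100
step 2 [1y] zero: DF = P = 4877/5000 ≈ 0.975400
step 3 [1.5y] swap r/2=39/4196: DF=(1 − 39/4196·(0.989100+0.975400))/(1+39/4196) = 9727/10000 ≈ 0.972700
step 4 [2y] bond c/2=7/400: DF=(4009019/4000000 − 7/400·(0.989100+0.975400+0.972700))/(1+7/400) = 1869/2000 ≈ 0.934500
step 5 [2.5y] bond c/2=3/200: DF=(1951677/2000000 − 3/200·(0.989100+0.975400+0.972700+0.934500))/(1+3/200) = 4521/5000 ≈ 0.904200
step 6 [3y] zero: DF = P = 43/50 ≈ 0.860000
step 7 [3.5y] swap r/2=1769/64590: DF=(1 − 1769/64590·(0.989100+0.975400+0.972700+0.934500+0.904200+0.860000))/(1+1769/64590) = 8231/10000 ≈ 0.823100
step 8 [4y] zero: DF = P = 201/250 ≈ 0.804000

1 1/2 9891/10000
2 1 4877/5000
3 3/2 9727/10000
4 2 1869/2000
5 5/2 4521/5000
6 3 43/50
7 7/2 8231/10000
8 4 201/250
f(0.5y,2y) = ((9891/10000)/(1869/2000) − 1)/(3/2) = 52/1335 ≈ 3.8951%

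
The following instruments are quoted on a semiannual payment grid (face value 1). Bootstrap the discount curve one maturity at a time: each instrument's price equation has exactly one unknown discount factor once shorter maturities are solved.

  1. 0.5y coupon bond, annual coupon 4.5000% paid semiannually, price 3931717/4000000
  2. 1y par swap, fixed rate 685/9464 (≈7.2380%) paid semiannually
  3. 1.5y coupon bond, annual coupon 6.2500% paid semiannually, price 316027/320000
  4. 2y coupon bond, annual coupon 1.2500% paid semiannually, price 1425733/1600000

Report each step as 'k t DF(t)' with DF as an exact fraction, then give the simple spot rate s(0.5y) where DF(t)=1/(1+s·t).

step 1 [0.5y] bond c/2=9/400: DF=(3931717/4000000 − 9/400·(0))/(1+9/400) = 9613/10000 ≈ 0.961300
step 2 [1y] swap r/2=685/18928: DF=(1 − 685/18928·(0.961300))/(1+685/18928) = 1863/2000 ≈ 0.931500
step 3 [1.5y] bond c/2=1/32: DF=(316027/320000 − 1/32·(0.961300+0.931500))/(1+1/32) = 9003/10000 ≈ 0.900300
step 4 [2y] bond c/2=1/160: DF=(1425733/1600000 − 1/160·(0.961300+0.931500+0.900300))/(1+1/160) = 4341/5000 ≈ 0.868200

1 1/2 9613/10000
2 1 1863/2000
3 3/2 9003/10000
4 2 4341/5000
s(0.5y) = (1/(9613/10000) − 1)/(1/2) = 774/9613 ≈ 8.0516%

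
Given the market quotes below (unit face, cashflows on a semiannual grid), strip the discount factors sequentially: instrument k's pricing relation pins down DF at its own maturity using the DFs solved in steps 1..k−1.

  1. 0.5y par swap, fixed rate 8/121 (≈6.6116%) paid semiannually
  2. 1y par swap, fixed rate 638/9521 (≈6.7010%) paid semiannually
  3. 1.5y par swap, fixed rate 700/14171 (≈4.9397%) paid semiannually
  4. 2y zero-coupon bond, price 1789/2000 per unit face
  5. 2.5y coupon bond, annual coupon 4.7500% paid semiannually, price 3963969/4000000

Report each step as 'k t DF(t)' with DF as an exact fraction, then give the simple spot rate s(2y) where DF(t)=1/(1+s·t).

1 1/2 121/125
2 1 4681/5000
3 3/2 93/100
4 2 1789/2000
5 5/2 1763/2000
s(2y) = (1/(1789/2000) − 1)/(2) = 211/3578 ≈ 5.8971%

step 1 [0.5y] swap r/2=4/121: DF=(1 − 4/121·(0))/(1+4/121) = 121/125 ≈ 0.968000
step 2 [1y] swap r/2=319/9521: DF=(1 − 319/9521·(0.968000))/(1+319/9521) = 4681/5000 ≈ 0.936200
step 3 [1.5y] swap r/2=350/14171: DF=(1 − 350/14171·(0.968000+0.936200))/(1+350/14171) = 93/100 ≈ 0.930000
step 4 [2y] zero: DF = P = 1789/2000 ≈ 0.894500
step 5 [2.5y] bond c/2=19/800: DF=(3963969/4000000 − 19/800·(0.968000+0.936200+0.930000+0.894500))/(1+19/800) = 1763/2000 ≈ 0.881500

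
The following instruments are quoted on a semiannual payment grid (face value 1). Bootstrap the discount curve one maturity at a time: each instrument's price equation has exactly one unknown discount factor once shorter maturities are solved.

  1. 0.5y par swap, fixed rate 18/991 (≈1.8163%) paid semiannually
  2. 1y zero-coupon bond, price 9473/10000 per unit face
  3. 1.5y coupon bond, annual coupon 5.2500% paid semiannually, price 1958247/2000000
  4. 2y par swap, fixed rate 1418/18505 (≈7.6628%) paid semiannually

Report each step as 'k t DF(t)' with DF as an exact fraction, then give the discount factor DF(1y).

step 1 [0.5y] swap r/2=9/991: DF=(1 − 9/991·(0))/(1+9/991) = 991/1000 ≈ 0.991000
step 2 [1y] zero: DF = P = 9473/10000 ≈ 0.947300
step 3 [1.5y] bond c/2=21/800: DF=(1958247/2000000 − 21/800·(0.991000+0.947300))/(1+21/800) = 1809/2000 ≈ 0.904500
step 4 [2y] swap r/2=709/18505: DF=(1 − 709/18505·(0.991000+0.947300+0.904500))/(1+709/18505) = 4291/5000 ≈ 0.858200

1 1/2 991/1000
2 1 9473/10000
3 3/2 1809/2000
4 2 4291/5000
DF(1y) = 9473/10000 ≈ 0.947300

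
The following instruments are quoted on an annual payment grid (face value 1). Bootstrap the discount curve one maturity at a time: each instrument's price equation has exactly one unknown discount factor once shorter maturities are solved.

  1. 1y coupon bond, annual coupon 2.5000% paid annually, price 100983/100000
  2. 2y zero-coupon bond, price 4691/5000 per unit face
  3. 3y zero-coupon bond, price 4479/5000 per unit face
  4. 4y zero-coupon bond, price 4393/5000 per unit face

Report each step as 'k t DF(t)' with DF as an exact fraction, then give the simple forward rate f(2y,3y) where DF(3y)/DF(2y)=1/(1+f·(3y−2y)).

step 1 [1y] bond c/1=1/40: DF=(100983/100000 − 1/40·(0))/(1+1/40) = 2463/2500 ≈ 0.985200
step 2 [2y] zero: DF = P = 4691/5000 ≈ 0.938200
step 3 [3y] zero: DF = P = 4479/5000 ≈ 0.895800
step 4 [4y] zero: DF = P = 4393/5000 ≈ 0.878600

1 1 2463/2500
2 2 4691/5000
3 3 4479/5000
4 4 4393/5000
f(2y,3y) = ((4691/5000)/(4479/5000) − 1)/(1) = 212/4479 ≈ 4.7332%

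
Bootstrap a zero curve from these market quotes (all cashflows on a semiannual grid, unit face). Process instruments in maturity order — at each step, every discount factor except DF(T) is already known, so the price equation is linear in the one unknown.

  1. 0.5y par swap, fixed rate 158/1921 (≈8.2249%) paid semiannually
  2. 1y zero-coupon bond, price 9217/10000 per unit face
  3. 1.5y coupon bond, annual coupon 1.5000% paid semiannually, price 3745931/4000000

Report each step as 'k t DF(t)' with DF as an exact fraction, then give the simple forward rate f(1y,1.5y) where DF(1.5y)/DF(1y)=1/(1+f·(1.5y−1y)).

step 1 [0.5y] swap r/2=79/1921: DF=(1 − 79/1921·(0))/(1+79/1921) = 1921/2000 ≈ 0.960500
step 2 [1y] zero: DF = P = 9217/10000 ≈ 0.921700
step 3 [1.5y] bond c/2=3/400: DF=(3745931/4000000 − 3/400·(0.960500+0.921700))/(1+3/400) = 1831/2000 ≈ 0.915500

1 1/2 1921/2000
2 1 9217/10000
3 3/2 1831/2000
f(1y,1.5y) = ((9217/10000)/(1831/2000) − 1)/(1/2) = 124/9155 ≈ 1.3545%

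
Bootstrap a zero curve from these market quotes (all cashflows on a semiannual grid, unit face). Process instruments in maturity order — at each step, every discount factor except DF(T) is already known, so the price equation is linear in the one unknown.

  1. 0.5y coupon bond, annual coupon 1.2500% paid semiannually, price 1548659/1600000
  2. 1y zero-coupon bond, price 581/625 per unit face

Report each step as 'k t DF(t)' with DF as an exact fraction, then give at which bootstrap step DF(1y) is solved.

1 1/2 9619/10000
2 1 581/625
DF(1y) is solved at step 2

step 1 [0.5y] bond c/2=1/160: DF=(1548659/1600000 − 1/160·(0))/(1+1/160) = 9619/10000 ≈ 0.961900
step 2 [1y] zero: DF = P = 581/625 ≈ 0.929600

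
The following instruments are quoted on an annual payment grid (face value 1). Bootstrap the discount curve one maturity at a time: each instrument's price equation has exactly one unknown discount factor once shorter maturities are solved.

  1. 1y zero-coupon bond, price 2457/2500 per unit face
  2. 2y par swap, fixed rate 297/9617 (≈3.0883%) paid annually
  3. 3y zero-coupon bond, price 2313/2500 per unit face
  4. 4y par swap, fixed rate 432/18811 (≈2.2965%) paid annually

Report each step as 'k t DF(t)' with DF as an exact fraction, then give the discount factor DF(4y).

1 1 2457/2500
2 2 4703/5000
3 3 2313/2500
4 4 571/625
DF(4y) = 571/625 ≈ 0.913600

step 1 [1y] zero: DF = P = 2457/2500 ≈ 0.982800
step 2 [2y] swap r/1=297/9617: DF=(1 − 297/9617·(0.982800))/(1+297/9617) = 4703/5000 ≈ 0.940600
step 3 [3y] zero: DF = P = 2313/2500 ≈ 0.925200
step 4 [4y] swap r/1=432/18811: DF=(1 − 432/18811·(0.982800+0.940600+0.925200))/(1+432/18811) = 571/625 ≈ 0.913600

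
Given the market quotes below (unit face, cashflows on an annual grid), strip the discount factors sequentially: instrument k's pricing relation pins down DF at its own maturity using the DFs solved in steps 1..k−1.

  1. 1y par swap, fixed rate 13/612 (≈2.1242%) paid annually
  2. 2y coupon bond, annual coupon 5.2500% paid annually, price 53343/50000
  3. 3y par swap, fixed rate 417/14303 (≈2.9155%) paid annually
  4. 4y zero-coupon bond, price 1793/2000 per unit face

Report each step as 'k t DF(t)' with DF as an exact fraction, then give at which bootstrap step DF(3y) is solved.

1 1 612/625
2 2 603/625
3 3 4583/5000
4 4 1793/2000
DF(3y) is solved at step 3

step 1 [1y] swap r/1=13/612: DF=(1 − 13/612·(0))/(1+13/612) = 612/625 ≈ 0.979200
step 2 [2y] bond c/1=21/400: DF=(53343/50000 − 21/400·(0.979200))/(1+21/400) = 603/625 ≈ 0.964800
step 3 [3y] swap r/1=417/14303: DF=(1 − 417/14303·(0.979200+0.964800))/(1+417/14303) = 4583/5000 ≈ 0.916600
step 4 [4y] zero: DF = P = 1793/2000 ≈ 0.896500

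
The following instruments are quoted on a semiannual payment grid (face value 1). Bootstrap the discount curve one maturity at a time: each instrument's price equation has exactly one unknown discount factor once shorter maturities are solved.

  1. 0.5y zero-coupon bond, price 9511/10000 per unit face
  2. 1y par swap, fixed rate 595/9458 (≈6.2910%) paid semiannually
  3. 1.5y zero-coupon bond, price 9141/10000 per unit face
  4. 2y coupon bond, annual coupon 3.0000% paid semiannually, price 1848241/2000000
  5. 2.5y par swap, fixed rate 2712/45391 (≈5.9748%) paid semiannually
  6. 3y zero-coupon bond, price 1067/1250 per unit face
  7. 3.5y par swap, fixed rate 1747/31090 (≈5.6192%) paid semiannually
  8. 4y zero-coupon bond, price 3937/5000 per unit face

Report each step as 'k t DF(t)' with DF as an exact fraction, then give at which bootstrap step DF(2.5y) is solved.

step 1 [0.5y] zero: DF = P = 9511/10000 ≈ 0.951100
step 2 [1y] swap r/2=595/18916: DF=(1 − 595/18916·(0.951100))/(1+595/18916) = 1881/2000 ≈ 0.940500
step 3 [1.5y] zero: DF = P = 9141/10000 ≈ 0.914100
step 4 [2y] bond c/2=3/200: DF=(1848241/2000000 − 3/200·(0.951100+0.940500+0.914100))/(1+3/200) = 869/1000 ≈ 0.869000
step 5 [2.5y] swap r/2=1356/45391: DF=(1 − 1356/45391·(0.951100+0.940500+0.914100+0.869000))/(1+1356/45391) = 2161/2500 ≈ 0.864400
step 6 [3y] zero: DF = P = 1067/1250 ≈ 0.853600
step 7 [3.5y] swap r/2=1747/62180: DF=(1 − 1747/62180·(0.951100+0.940500+0.914100+0.869000+0.864400+0.853600))/(1+1747/62180) = 8253/10000 ≈ 0.825300
step 8 [4y] zero: DF = P = 3937/5000 ≈ 0.787400

1 1/2 9511/10000
2 1 1881/2000
3 3/2 9141/10000
4 2 869/1000
5 5/2 2161/2500
6 3 1067/1250
7 7/2 8253/10000
8 4 3937/5000
DF(2.5y) is solved at step 5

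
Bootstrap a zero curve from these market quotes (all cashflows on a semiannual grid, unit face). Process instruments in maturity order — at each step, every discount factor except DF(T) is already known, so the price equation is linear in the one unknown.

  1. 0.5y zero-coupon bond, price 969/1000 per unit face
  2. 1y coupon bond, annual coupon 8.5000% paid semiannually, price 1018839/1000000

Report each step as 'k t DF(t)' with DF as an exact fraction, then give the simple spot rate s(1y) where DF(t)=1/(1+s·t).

step 1 [0.5y] zero: DF = P = 969/1000 ≈ 0.969000
step 2 [1y] bond c/2=17/400: DF=(1018839/1000000 − 17/400·(0.969000))/(1+17/400) = 4689/5000 ≈ 0.937800

1 1/2 969/1000
2 1 4689/5000
s(1y) = (1/(4689/5000) − 1)/(1) = 311/4689 ≈ 6.6325%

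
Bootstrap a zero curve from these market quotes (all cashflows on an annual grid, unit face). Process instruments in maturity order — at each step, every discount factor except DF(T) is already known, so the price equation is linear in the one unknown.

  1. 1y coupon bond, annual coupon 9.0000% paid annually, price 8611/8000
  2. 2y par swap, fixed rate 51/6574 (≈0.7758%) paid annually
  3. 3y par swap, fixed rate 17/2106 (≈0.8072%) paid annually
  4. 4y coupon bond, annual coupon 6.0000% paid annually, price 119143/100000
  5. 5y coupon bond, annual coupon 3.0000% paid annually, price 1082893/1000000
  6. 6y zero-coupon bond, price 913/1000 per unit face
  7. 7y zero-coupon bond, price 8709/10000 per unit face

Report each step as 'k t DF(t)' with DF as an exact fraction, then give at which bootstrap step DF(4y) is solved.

1 1 79/80
2 2 9847/10000
3 3 4881/5000
4 4 9571/10000
5 5 586/625
6 6 913/1000
7 7 8709/10000
DF(4y) is solved at step 4

step 1 [1y] bond c/1=9/100: DF=(8611/8000 − 9/100·(0))/(1+9/100) = 79/80 ≈ 0.987500
step 2 [2y] swap r/1=51/6574: DF=(1 − 51/6574·(0.987500))/(1+51/6574) = 9847/10000 ≈ 0.984700
step 3 [3y] swap r/1=17/2106: DF=(1 − 17/2106·(0.987500+0.984700))/(1+17/2106) = 4881/5000 ≈ 0.976200
step 4 [4y] bond c/1=3/50: DF=(119143/100000 − 3/50·(0.987500+0.984700+0.976200))/(1+3/50) = 9571/10000 ≈ 0.957100
step 5 [5y] bond c/1=3/100: DF=(1082893/1000000 − 3/100·(0.987500+0.984700+0.976200+0.957100))/(1+3/100) = 586/625 ≈ 0.937600
step 6 [6y] zero: DF = P = 913/1000 ≈ 0.913000
step 7 [7y] zero: DF = P = 8709/10000 ≈ 0.870900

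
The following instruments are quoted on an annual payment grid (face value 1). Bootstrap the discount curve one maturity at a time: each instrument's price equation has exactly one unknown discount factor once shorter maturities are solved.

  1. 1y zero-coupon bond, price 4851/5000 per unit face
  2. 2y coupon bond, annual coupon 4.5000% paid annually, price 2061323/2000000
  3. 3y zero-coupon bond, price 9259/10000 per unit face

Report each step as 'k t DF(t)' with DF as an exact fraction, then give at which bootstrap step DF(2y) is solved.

1 1 4851/5000
2 2 1889/2000
3 3 9259/10000
DF(2y) is solved at step 2

step 1 [1y] zero: DF = P = 4851/5000 ≈ 0.970200
step 2 [2y] bond c/1=9/200: DF=(2061323/2000000 − 9/200·(0.970200))/(1+9/200) = 1889/2000 ≈ 0.944500
step 3 [3y] zero: DF = P = 9259/10000 ≈ 0.925900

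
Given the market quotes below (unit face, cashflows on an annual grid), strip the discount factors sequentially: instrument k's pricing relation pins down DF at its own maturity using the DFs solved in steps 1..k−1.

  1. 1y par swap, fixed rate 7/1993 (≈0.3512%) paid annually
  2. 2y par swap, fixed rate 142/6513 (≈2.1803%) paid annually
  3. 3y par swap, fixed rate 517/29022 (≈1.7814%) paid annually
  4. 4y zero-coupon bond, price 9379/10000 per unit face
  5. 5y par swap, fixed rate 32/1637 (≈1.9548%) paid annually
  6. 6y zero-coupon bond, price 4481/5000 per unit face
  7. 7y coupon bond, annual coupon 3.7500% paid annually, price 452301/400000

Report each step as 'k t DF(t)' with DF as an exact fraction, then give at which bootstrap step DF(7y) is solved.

step 1 [1y] swap r/1=7/1993: DF=(1 − 7/1993·(0))/(1+7/1993) = 1993/2000 ≈ 0.996500
step 2 [2y] swap r/1=142/6513: DF=(1 − 142/6513·(0.996500))/(1+142/6513) = 4787/5000 ≈ 0.957400
step 3 [3y] swap r/1=517/29022: DF=(1 − 517/29022·(0.996500+0.957400))/(1+517/29022) = 9483/10000 ≈ 0.948300
step 4 [4y] zero: DF = P = 9379/10000 ≈ 0.937900
step 5 [5y] swap r/1=32/1637: DF=(1 − 32/1637·(0.996500+0.957400+0.948300+0.937900))/(1+32/1637) = 567/625 ≈ 0.907200
step 6 [6y] zero: DF = P = 4481/5000 ≈ 0.896200
step 7 [7y] bond c/1=3/80: DF=(452301/400000 − 3/80·(0.996500+0.957400+0.948300+0.937900+0.907200+0.896200))/(1+3/80) = 8859/10000 ≈ 0.885900

1 1 1993/2000
2 2 4787/5000
3 3 9483/10000
4 4 9379/10000
5 5 567/625
6 6 4481/5000
7 7 8859/10000
DF(7y) is solved at step 7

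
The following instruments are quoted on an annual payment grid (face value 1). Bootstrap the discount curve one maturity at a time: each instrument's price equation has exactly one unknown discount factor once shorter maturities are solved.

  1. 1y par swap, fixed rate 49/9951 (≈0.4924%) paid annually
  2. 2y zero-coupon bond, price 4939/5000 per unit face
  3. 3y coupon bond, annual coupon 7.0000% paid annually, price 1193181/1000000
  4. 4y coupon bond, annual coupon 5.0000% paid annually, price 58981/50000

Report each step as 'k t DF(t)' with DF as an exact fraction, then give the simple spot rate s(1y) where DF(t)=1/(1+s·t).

step 1 [1y] swap r/1=49/9951: DF=(1 − 49/9951·(0))/(1+49/9951) = 9951/10000 ≈ 0.995100
step 2 [2y] zero: DF = P = 4939/5000 ≈ 0.987800
step 3 [3y] bond c/1=7/100: DF=(1193181/1000000 − 7/100·(0.995100+0.987800))/(1+7/100) = 4927/5000 ≈ 0.985400
step 4 [4y] bond c/1=1/20: DF=(58981/50000 − 1/20·(0.995100+0.987800+0.985400))/(1+1/20) = 9821/10000 ≈ 0.982100

1 1 9951/10000
2 2 4939/5000
3 3 4927/5000
4 4 9821/10000
s(1y) = (1/(9951/10000) − 1)/(1) = 49/9951 ≈ 0.4924%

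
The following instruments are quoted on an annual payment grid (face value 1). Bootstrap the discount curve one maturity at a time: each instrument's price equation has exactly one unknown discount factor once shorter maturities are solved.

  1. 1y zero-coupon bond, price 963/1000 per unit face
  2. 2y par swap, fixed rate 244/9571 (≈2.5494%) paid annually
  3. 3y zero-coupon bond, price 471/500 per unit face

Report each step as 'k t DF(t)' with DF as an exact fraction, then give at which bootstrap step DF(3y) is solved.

1 1 963/1000
2 2 1189/1250
3 3 471/500
DF(3y) is solved at step 3

step 1 [1y] zero: DF = P = 963/1000 ≈ 0.963000
step 2 [2y] swap r/1=244/9571: DF=(1 − 244/9571·(0.963000))/(1+244/9571) = 1189/1250 ≈ 0.951200
step 3 [3y] zero: DF = P = 471/500 ≈ 0.942000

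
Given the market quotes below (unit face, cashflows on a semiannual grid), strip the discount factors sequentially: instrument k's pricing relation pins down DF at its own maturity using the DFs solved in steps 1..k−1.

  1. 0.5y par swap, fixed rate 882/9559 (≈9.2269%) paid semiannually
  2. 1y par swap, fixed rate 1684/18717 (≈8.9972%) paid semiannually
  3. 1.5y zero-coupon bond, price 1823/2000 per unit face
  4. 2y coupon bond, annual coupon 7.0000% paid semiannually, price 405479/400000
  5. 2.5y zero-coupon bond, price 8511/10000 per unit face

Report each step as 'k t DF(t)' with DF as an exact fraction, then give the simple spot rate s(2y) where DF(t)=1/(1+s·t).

1 1/2 9559/10000
2 1 4579/5000
3 3/2 1823/2000
4 2 8853/10000
5 5/2 8511/10000
s(2y) = (1/(8853/10000) − 1)/(2) = 1147/17706 ≈ 6.4780%

step 1 [0.5y] swap r/2=441/9559: DF=(1 − 441/9559·(0))/(1+441/9559) = 9559/10000 ≈ 0.955900
step 2 [1y] swap r/2=842/18717: DF=(1 − 842/18717·(0.955900))/(1+842/18717) = 4579/5000 ≈ 0.915800
step 3 [1.5y] zero: DF = P = 1823/2000 ≈ 0.911500
step 4 [2y] bond c/2=7/200: DF=(405479/400000 − 7/200·(0.955900+0.915800+0.911500))/(1+7/200) = 8853/10000 ≈ 0.885300
step 5 [2.5y] zero: DF = P = 8511/10000 ≈ 0.851100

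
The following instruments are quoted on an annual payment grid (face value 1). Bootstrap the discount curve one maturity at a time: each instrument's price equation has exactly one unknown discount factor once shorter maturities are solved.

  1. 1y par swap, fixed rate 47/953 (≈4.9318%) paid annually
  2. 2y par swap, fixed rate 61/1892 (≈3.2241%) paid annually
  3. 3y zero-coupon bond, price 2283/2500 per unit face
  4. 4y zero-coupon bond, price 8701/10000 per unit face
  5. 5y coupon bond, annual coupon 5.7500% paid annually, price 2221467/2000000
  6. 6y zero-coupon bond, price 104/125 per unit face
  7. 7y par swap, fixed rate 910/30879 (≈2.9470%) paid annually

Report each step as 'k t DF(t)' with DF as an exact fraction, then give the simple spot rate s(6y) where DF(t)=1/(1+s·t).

1 1 953/1000
2 2 939/1000
3 3 2283/2500
4 4 8701/10000
5 5 1701/2000
6 6 104/125
7 7 409/500
s(6y) = (1/(104/125) − 1)/(6) = 7/208 ≈ 3.3654%

step 1 [1y] swap r/1=47/953: DF=(1 − 47/953·(0))/(1+47/953) = 953/1000 ≈ 0.953000
step 2 [2y] swap r/1=61/1892: DF=(1 − 61/1892·(0.953000))/(1+61/1892) = 939/1000 ≈ 0.939000
step 3 [3y] zero: DF = P = 2283/2500 ≈ 0.913200
step 4 [4y] zero: DF = P = 8701/10000 ≈ 0.870100
step 5 [5y] bond c/1=23/400: DF=(2221467/2000000 − 23/400·(0.953000+0.939000+0.913200+0.870100))/(1+23/400) = 1701/2000 ≈ 0.850500
step 6 [6y] zero: DF = P = 104/125 ≈ 0.832000
step 7 [7y] swap r/1=910/30879: DF=(1 − 910/30879·(0.953000+0.939000+0.913200+0.870100+0.850500+0.832000))/(1+910/30879) = 409/500 ≈ 0.818000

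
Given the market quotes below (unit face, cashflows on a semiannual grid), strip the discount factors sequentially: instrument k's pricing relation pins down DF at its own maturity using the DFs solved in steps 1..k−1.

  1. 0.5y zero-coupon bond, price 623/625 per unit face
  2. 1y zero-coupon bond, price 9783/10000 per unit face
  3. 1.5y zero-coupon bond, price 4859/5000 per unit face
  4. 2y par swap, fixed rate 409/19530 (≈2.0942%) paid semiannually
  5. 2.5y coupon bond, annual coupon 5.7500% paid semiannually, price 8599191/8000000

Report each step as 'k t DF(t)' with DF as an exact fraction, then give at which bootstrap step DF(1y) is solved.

step 1 [0.5y] zero: DF = P = 623/625 ≈ 0.996800
step 2 [1y] zero: DF = P = 9783/10000 ≈ 0.978300
step 3 [1.5y] zero: DF = P = 4859/5000 ≈ 0.971800
step 4 [2y] swap r/2=409/39060: DF=(1 − 409/39060·(0.996800+0.978300+0.971800))/(1+409/39060) = 9591/10000 ≈ 0.959100
step 5 [2.5y] bond c/2=23/800: DF=(8599191/8000000 − 23/800·(0.996800+0.978300+0.971800+0.959100))/(1+23/800) = 9357/10000 ≈ 0.935700

1 1/2 623/625
2 1 9783/10000
3 3/2 4859/5000
4 2 9591/10000
5 5/2 9357/10000
DF(1y) is solved at step 2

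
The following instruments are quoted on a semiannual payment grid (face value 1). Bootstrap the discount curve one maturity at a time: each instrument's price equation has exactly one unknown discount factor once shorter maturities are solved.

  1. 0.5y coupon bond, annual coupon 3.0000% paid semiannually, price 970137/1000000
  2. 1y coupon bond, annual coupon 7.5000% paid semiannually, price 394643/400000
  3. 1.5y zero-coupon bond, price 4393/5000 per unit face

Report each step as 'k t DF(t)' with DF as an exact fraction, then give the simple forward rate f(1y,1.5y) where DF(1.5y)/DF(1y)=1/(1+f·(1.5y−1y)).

1 1/2 4779/5000
2 1 2291/2500
3 3/2 4393/5000
f(1y,1.5y) = ((2291/2500)/(4393/5000) − 1)/(1/2) = 378/4393 ≈ 8.6046%

step 1 [0.5y] bond c/2=3/200: DF=(970137/1000000 − 3/200·(0))/(1+3/200) = 4779/5000 ≈ 0.955800
step 2 [1y] bond c/2=3/80: DF=(394643/400000 − 3/80·(0.955800))/(1+3/80) = 2291/2500 ≈ 0.916400
step 3 [1.5y] zero: DF = P = 4393/5000 ≈ 0.878600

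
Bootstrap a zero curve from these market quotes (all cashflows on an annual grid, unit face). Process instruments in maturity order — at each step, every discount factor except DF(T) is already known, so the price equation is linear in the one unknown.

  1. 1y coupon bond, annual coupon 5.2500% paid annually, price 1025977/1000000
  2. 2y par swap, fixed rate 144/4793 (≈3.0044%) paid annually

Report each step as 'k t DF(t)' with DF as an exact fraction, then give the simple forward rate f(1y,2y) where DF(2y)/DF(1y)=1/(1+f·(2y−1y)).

1 1 2437/2500
2 2 589/625
f(1y,2y) = ((2437/2500)/(589/625) − 1)/(1) = 81/2356 ≈ 3.4380%

step 1 [1y] bond c/1=21/400: DF=(1025977/1000000 − 21/400·(0))/(1+21/400) = 2437/2500 ≈ 0.974800
step 2 [2y] swap r/1=144/4793: DF=(1 − 144/4793·(0.974800))/(1+144/4793) = 589/625 ≈ 0.942400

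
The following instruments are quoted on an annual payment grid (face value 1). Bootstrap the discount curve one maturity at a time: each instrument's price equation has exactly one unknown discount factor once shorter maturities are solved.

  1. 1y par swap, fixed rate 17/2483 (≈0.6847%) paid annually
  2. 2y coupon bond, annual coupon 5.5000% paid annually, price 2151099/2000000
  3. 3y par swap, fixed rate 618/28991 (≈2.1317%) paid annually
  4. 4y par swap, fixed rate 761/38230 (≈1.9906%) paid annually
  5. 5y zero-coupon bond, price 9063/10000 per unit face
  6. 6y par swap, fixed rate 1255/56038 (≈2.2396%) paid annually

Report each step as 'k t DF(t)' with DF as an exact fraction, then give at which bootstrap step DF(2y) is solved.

1 1 2483/2500
2 2 9677/10000
3 3 4691/5000
4 4 9239/10000
5 5 9063/10000
6 6 1749/2000
DF(2y) is solved at step 2

step 1 [1y] swap r/1=17/2483: DF=(1 − 17/2483·(0))/(1+17/2483) = 2483/2500 ≈ 0.993200
step 2 [2y] bond c/1=11/200: DF=(2151099/2000000 − 11/200·(0.993200))/(1+11/200) = 9677/10000 ≈ 0.967700
step 3 [3y] swap r/1=618/28991: DF=(1 − 618/28991·(0.993200+0.967700))/(1+618/28991) = 4691/5000 ≈ 0.938200
step 4 [4y] swap r/1=761/38230: DF=(1 − 761/38230·(0.993200+0.967700+0.938200))/(1+761/38230) = 9239/10000 ≈ 0.923900
step 5 [5y] zero: DF = P = 9063/10000 ≈ 0.906300
step 6 [6y] swap r/1=1255/56038: DF=(1 − 1255/56038·(0.993200+0.967700+0.938200+0.923900+0.906300))/(1+1255/56038) = 1749/2000 ≈ 0.874500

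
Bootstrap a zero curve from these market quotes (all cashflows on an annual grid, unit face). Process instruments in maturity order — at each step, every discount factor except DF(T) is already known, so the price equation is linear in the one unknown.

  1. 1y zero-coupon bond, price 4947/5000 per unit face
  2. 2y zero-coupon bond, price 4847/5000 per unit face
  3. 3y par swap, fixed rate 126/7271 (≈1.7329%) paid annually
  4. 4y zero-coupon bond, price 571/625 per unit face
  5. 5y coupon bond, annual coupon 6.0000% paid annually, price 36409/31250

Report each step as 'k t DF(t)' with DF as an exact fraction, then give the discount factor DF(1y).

step 1 [1y] zero: DF = P = 4947/5000 ≈ 0.989400
step 2 [2y] zero: DF = P = 4847/5000 ≈ 0.969400
step 3 [3y] swap r/1=126/7271: DF=(1 − 126/7271·(0.989400+0.969400))/(1+126/7271) = 1187/1250 ≈ 0.949600
step 4 [4y] zero: DF = P = 571/625 ≈ 0.913600
step 5 [5y] bond c/1=3/50: DF=(36409/31250 − 3/50·(0.989400+0.969400+0.949600+0.913600))/(1+3/50) = 2207/2500 ≈ 0.882800

1 1 4947/5000
2 2 4847/5000
3 3 1187/1250
4 4 571/625
5 5 2207/2500
DF(1y) = 4947/5000 ≈ 0.989400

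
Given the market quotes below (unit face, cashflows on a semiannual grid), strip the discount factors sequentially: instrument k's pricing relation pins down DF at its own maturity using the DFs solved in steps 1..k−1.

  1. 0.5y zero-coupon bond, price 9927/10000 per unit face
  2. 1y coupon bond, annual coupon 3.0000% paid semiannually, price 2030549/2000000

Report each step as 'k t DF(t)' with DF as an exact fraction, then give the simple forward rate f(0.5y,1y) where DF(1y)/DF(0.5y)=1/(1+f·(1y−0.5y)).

1 1/2 9927/10000
2 1 616/625
f(0.5y,1y) = ((9927/10000)/(616/625) − 1)/(1/2) = 71/4928 ≈ 1.4407%

step 1 [0.5y] zero: DF = P = 9927/10000 ≈ 0.992700
step 2 [1y] bond c/2=3/200: DF=(2030549/2000000 − 3/200·(0.992700))/(1+3/200) = 616/625 ≈ 0.985600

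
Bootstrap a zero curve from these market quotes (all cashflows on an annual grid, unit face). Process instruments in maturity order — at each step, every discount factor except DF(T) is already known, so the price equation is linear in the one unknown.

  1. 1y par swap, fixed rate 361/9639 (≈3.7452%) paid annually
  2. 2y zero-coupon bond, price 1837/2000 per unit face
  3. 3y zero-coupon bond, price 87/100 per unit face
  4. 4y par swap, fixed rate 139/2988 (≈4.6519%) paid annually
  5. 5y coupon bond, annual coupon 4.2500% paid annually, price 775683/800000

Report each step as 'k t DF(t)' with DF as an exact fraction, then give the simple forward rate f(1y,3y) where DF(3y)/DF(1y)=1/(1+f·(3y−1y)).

1 1 9639/10000
2 2 1837/2000
3 3 87/100
4 4 2083/2500
5 5 7839/10000
f(1y,3y) = ((9639/10000)/(87/100) − 1)/(2) = 313/5800 ≈ 5.3966%

step 1 [1y] swap r/1=361/9639: DF=(1 − 361/9639·(0))/(1+361/9639) = 9639/10000 ≈ 0.963900
step 2 [2y] zero: DF = P = 1837/2000 ≈ 0.918500
step 3 [3y] zero: DF = P = 87/100 ≈ 0.870000
step 4 [4y] swap r/1=139/2988: DF=(1 − 139/2988·(0.963900+0.918500+0.870000))/(1+139/2988) = 2083/2500 ≈ 0.833200
step 5 [5y] bond c/1=17/400: DF=(775683/800000 − 17/400·(0.963900+0.918500+0.870000+0.833200))/(1+17/400) = 7839/10000 ≈ 0.783900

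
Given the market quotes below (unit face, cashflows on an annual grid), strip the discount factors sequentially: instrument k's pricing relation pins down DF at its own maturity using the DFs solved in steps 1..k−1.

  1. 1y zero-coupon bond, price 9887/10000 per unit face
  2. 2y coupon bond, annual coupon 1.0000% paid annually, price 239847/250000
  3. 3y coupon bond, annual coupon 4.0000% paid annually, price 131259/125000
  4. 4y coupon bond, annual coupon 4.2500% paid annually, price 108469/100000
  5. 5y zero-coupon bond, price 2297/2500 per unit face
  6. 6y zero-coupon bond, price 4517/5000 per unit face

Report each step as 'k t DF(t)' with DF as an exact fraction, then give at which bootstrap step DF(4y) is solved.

step 1 [1y] zero: DF = P = 9887/10000 ≈ 0.988700
step 2 [2y] bond c/1=1/100: DF=(239847/250000 − 1/100·(0.988700))/(1+1/100) = 9401/10000 ≈ 0.940100
step 3 [3y] bond c/1=1/25: DF=(131259/125000 − 1/25·(0.988700+0.940100))/(1+1/25) = 1871/2000 ≈ 0.935500
step 4 [4y] bond c/1=17/400: DF=(108469/100000 − 17/400·(0.988700+0.940100+0.935500))/(1+17/400) = 9237/10000 ≈ 0.923700
step 5 [5y] zero: DF = P = 2297/2500 ≈ 0.918800
step 6 [6y] zero: DF = P = 4517/5000 ≈ 0.903400

1 1 9887/10000
2 2 9401/10000
3 3 1871/2000
4 4 9237/10000
5 5 2297/2500
6 6 4517/5000
DF(4y) is solved at step 4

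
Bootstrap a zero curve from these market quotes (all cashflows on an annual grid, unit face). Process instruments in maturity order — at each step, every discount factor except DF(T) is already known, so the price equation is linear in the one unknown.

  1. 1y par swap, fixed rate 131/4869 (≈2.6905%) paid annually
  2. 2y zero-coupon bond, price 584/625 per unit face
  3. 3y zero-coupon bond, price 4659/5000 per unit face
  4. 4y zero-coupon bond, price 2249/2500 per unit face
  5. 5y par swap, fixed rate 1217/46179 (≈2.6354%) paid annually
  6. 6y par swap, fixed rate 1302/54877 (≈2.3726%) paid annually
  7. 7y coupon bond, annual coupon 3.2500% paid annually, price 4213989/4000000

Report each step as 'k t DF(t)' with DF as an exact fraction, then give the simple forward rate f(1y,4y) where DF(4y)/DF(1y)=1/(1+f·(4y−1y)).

step 1 [1y] swap r/1=131/4869: DF=(1 − 131/4869·(0))/(1+131/4869) = 4869/5000 ≈ 0.973800
step 2 [2y] zero: DF = P = 584/625 ≈ 0.934400
step 3 [3y] zero: DF = P = 4659/5000 ≈ 0.931800
step 4 [4y] zero: DF = P = 2249/2500 ≈ 0.899600
step 5 [5y] swap r/1=1217/46179: DF=(1 − 1217/46179·(0.973800+0.934400+0.931800+0.899600))/(1+1217/46179) = 8783/10000 ≈ 0.878300
step 6 [6y] swap r/1=1302/54877: DF=(1 − 1302/54877·(0.973800+0.934400+0.931800+0.899600+0.878300))/(1+1302/54877) = 4349/5000 ≈ 0.869800
step 7 [7y] bond c/1=13/400: DF=(4213989/4000000 − 13/400·(0.973800+0.934400+0.931800+0.899600+0.878300+0.869800))/(1+13/400) = 2119/2500 ≈ 0.847600

1 1 4869/5000
2 2 584/625
3 3 4659/5000
4 4 2249/2500
5 5 8783/10000
6 6 4349/5000
7 7 2119/2500
f(1y,4y) = ((4869/5000)/(2249/2500) − 1)/(3) = 371/13494 ≈ 2.7494%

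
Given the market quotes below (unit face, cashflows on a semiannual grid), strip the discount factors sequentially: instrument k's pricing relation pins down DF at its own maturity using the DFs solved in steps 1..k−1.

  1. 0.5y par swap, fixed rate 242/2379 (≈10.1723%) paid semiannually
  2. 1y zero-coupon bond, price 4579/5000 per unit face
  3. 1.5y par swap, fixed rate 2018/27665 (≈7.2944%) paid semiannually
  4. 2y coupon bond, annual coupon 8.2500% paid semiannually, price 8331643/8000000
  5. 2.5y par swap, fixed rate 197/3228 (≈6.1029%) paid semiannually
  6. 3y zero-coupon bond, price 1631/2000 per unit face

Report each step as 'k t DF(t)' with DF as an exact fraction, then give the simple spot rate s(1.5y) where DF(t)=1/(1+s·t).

step 1 [0.5y] swap r/2=121/2379: DF=(1 − 121/2379·(0))/(1+121/2379) = 2379/2500 ≈ 0.951600
step 2 [1y] zero: DF = P = 4579/5000 ≈ 0.915800
step 3 [1.5y] swap r/2=1009/27665: DF=(1 − 1009/27665·(0.951600+0.915800))/(1+1009/27665) = 8991/10000 ≈ 0.899100
step 4 [2y] bond c/2=33/800: DF=(8331643/8000000 − 33/800·(0.951600+0.915800+0.899100))/(1+33/800) = 4453/5000 ≈ 0.890600
step 5 [2.5y] swap r/2=197/6456: DF=(1 − 197/6456·(0.951600+0.915800+0.899100+0.890600))/(1+197/6456) = 8621/10000 ≈ 0.862100
step 6 [3y] zero: DF = P = 1631/2000 ≈ 0.815500

1 1/2 2379/2500
2 1 4579/5000
3 3/2 8991/10000
4 2 4453/5000
5 5/2 8621/10000
6 3 1631/2000
s(1.5y) = (1/(8991/10000) − 1)/(3/2) = 2018/26973 ≈ 7.4816%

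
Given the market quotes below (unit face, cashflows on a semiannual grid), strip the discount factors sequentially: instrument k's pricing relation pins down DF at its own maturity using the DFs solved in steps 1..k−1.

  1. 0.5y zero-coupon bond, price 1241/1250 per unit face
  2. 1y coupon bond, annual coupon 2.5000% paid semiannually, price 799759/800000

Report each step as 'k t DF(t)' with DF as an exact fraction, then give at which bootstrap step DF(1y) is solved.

step 1 [0.5y] zero: DF = P = 1241/1250 ≈ 0.992800
step 2 [1y] bond c/2=1/80: DF=(799759/800000 − 1/80·(0.992800))/(1+1/80) = 9751/10000 ≈ 0.975100

1 1/2 1241/1250
2 1 9751/10000
DF(1y) is solved at step 2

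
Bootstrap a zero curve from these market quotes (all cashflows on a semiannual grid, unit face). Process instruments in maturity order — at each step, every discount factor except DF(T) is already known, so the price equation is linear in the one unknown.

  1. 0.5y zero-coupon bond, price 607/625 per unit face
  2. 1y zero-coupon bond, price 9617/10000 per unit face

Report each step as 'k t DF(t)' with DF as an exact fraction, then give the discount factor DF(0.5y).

step 1 [0.5y] zero: DF = P = 607/625 ≈ 0.971200
step 2 [1y] zero: DF = P = 9617/10000 ≈ 0.961700

1 1/2 607/625
2 1 9617/10000
DF(0.5y) = 607/625 ≈ 0.971200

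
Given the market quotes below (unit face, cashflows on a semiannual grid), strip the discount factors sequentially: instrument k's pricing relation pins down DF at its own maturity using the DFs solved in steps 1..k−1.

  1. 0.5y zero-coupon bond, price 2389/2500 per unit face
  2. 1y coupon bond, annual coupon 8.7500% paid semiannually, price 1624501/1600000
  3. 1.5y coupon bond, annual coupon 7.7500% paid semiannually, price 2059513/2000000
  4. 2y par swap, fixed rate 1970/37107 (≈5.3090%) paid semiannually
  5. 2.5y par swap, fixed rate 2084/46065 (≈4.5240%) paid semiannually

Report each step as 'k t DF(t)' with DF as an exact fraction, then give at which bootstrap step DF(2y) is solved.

1 1/2 2389/2500
2 1 9327/10000
3 3/2 9209/10000
4 2 1803/2000
5 5/2 4479/5000
DF(2y) is solved at step 4

step 1 [0.5y] zero: DF = P = 2389/2500 ≈ 0.955600
step 2 [1y] bond c/2=7/160: DF=(1624501/1600000 − 7/160·(0.955600))/(1+7/160) = 9327/10000 ≈ 0.932700
step 3 [1.5y] bond c/2=31/800: DF=(2059513/2000000 − 31/800·(0.955600+0.932700))/(1+31/800) = 9209/10000 ≈ 0.920900
step 4 [2y] swap r/2=985/37107: DF=(1 − 985/37107·(0.955600+0.932700+0.920900))/(1+985/37107) = 1803/2000 ≈ 0.901500
step 5 [2.5y] swap r/2=1042/46065: DF=(1 − 1042/46065·(0.955600+0.932700+0.920900+0.901500))/(1+1042/46065) = 4479/5000 ≈ 0.895800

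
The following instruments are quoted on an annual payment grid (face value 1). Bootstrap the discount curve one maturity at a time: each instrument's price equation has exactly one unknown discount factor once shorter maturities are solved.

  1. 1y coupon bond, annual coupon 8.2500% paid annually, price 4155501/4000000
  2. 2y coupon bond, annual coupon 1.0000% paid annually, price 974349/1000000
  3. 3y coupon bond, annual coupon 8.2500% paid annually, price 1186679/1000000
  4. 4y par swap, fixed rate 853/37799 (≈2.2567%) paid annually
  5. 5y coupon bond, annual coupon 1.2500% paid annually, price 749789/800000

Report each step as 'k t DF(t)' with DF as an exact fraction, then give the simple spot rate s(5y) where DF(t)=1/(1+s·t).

1 1 9597/10000
2 2 597/625
3 3 9503/10000
4 4 9147/10000
5 5 879/1000
s(5y) = (1/(879/1000) − 1)/(5) = 121/4395 ≈ 2.7531%

step 1 [1y] bond c/1=33/400: DF=(4155501/4000000 − 33/400·(0))/(1+33/400) = 9597/10000 ≈ 0.959700
step 2 [2y] bond c/1=1/100: DF=(974349/1000000 − 1/100·(0.959700))/(1+1/100) = 597/625 ≈ 0.955200
step 3 [3y] bond c/1=33/400: DF=(1186679/1000000 − 33/400·(0.959700+0.955200))/(1+33/400) = 9503/10000 ≈ 0.950300
step 4 [4y] swap r/1=853/37799: DF=(1 − 853/37799·(0.959700+0.955200+0.950300))/(1+853/37799) = 9147/10000 ≈ 0.914700
step 5 [5y] bond c/1=1/80: DF=(749789/800000 − 1/80·(0.959700+0.955200+0.950300+0.914700))/(1+1/80) = 879/1000 ≈ 0.879000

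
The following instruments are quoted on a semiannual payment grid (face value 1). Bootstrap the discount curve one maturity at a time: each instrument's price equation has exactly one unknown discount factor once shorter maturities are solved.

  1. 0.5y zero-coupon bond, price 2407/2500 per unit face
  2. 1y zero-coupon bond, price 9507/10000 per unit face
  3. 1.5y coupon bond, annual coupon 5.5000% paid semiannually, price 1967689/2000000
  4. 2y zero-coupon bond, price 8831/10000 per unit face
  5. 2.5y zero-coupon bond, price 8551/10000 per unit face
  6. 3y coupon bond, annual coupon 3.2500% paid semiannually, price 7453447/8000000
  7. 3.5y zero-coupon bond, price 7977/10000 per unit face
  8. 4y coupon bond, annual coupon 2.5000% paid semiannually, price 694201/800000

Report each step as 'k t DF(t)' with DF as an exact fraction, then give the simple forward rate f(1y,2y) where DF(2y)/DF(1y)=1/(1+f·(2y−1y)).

step 1 [0.5y] zero: DF = P = 2407/2500 ≈ 0.962800
step 2 [1y] zero: DF = P = 9507/10000 ≈ 0.950700
step 3 [1.5y] bond c/2=11/400: DF=(1967689/2000000 − 11/400·(0.962800+0.950700))/(1+11/400) = 9063/10000 ≈ 0.906300
step 4 [2y] zero: DF = P = 8831/10000 ≈ 0.883100
step 5 [2.5y] zero: DF = P = 8551/10000 ≈ 0.855100
step 6 [3y] bond c/2=13/800: DF=(7453447/8000000 − 13/800·(0.962800+0.950700+0.906300+0.883100+0.855100))/(1+13/800) = 8439/10000 ≈ 0.843900
step 7 [3.5y] zero: DF = P = 7977/10000 ≈ 0.797700
step 8 [4y] bond c/2=1/80: DF=(694201/800000 − 1/80·(0.962800+0.950700+0.906300+0.883100+0.855100+0.843900+0.797700))/(1+1/80) = 1561/2000 ≈ 0.780500

1 1/2 2407/2500
2 1 9507/10000
3 3/2 9063/10000
4 2 8831/10000
5 5/2 8551/10000
6 3 8439/10000
7 7/2 7977/10000
8 4 1561/2000
f(1y,2y) = ((9507/10000)/(8831/10000) − 1)/(1) = 676/8831 ≈ 7.6549%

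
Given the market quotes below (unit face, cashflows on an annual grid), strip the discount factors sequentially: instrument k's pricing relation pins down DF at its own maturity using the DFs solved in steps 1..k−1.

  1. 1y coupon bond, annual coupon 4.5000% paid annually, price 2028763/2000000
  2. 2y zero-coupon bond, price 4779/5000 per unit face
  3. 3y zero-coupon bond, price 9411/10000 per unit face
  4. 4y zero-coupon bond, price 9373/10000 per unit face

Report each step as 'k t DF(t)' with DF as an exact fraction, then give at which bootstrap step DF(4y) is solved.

1 1 9707/10000
2 2 4779/5000
3 3 9411/10000
4 4 9373/10000
DF(4y) is solved at step 4

step 1 [1y] bond c/1=9/200: DF=(2028763/2000000 − 9/200·(0))/(1+9/200) = 9707/10000 ≈ 0.970700
step 2 [2y] zero: DF = P = 4779/5000 ≈ 0.955800
step 3 [3y] zero: DF = P = 9411/10000 ≈ 0.941100
step 4 [4y] zero: DF = P = 9373/10000 ≈ 0.937300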